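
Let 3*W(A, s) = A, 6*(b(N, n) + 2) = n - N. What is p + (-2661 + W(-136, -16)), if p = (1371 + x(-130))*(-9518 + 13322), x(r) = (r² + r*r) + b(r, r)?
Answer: 401340509/3 ≈ 1.3378e+8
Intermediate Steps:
b(N, n) = -2 - N/6 + n/6 (b(N, n) = -2 + (n - N)/6 = -2 + (-N/6 + n/6) = -2 - N/6 + n/6)
x(r) = -2 + 2*r² (x(r) = (r² + r*r) + (-2 - r/6 + r/6) = (r² + r²) - 2 = 2*r² - 2 = -2 + 2*r²)
W(A, s) = A/3
p = 133782876 (p = (1371 + (-2 + 2*(-130)²))*(-9518 + 13322) = (1371 + (-2 + 2*16900))*3804 = (1371 + (-2 + 33800))*3804 = (1371 + 33798)*3804 = 35169*3804 = 133782876)
p + (-2661 + W(-136, -16)) = 133782876 + (-2661 + (⅓)*(-136)) = 133782876 + (-2661 - 136/3) = 133782876 - 8119/3 = 401340509/3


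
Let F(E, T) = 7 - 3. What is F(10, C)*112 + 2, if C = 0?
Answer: 450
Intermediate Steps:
F(E, T) = 4
F(10, C)*112 + 2 = 4*112 + 2 = 448 + 2 = 450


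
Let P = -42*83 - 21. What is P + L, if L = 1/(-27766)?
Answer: -97375363/27766 ≈ -3507.0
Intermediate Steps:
L = -1/27766 ≈ -3.6015e-5
P = -3507 (P = -3486 - 21 = -3507)
P + L = -3507 - 1/27766 = -97375363/27766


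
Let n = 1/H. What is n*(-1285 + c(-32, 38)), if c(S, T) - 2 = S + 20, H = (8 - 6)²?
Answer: -1295/4 ≈ -323.75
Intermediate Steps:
H = 4 (H = 2² = 4)
c(S, T) = 22 + S (c(S, T) = 2 + (S + 20) = 2 + (20 + S) = 22 + S)
n = ¼ (n = 1/4 = ¼ ≈ 0.25000)
n*(-1285 + c(-32, 38)) = (-1285 + (22 - 32))/4 = (-1285 - 10)/4 = (¼)*(-1295) = -1295/4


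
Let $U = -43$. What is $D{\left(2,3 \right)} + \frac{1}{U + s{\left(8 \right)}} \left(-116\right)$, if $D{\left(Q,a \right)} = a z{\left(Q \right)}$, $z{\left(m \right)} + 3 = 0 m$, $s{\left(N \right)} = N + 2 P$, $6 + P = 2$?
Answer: $- \frac{271}{43} \approx -6.3023$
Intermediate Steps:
$P = -4$ ($P = -6 + 2 = -4$)
$s{\left(N \right)} = -8 + N$ ($s{\left(N \right)} = N + 2 \left(-4\right) = N - 8 = -8 + N$)
$z{\left(m \right)} = -3$ ($z{\left(m \right)} = -3 + 0 m = -3 + 0 = -3$)
$D{\left(Q,a \right)} = - 3 a$ ($D{\left(Q,a \right)} = a \left(-3\right) = - 3 a$)
$D{\left(2,3 \right)} + \frac{1}{U + s{\left(8 \right)}} \left(-116\right) = \left(-3\right) 3 + \frac{1}{-43 + \left(-8 + 8\right)} \left(-116\right) = -9 + \frac{1}{-43 + 0} \left(-116\right) = -9 + \frac{1}{-43} \left(-116\right) = -9 - - \frac{116}{43} = -9 + \frac{116}{43} = - \frac{271}{43}$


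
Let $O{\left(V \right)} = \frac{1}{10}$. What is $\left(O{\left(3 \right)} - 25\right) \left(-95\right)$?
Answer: $\frac{4731}{2} \approx 2365.5$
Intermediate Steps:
$O{\left(V \right)} = \frac{1}{10}$
$\left(O{\left(3 \right)} - 25\right) \left(-95\right) = \left(\frac{1}{10} - 25\right) \left(-95\right) = \left(- \frac{249}{10}\right) \left(-95\right) = \frac{4731}{2}$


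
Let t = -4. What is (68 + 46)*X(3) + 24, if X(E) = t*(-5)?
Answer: 2304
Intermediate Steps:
X(E) = 20 (X(E) = -4*(-5) = 20)
(68 + 46)*X(3) + 24 = (68 + 46)*20 + 24 = 114*20 + 24 = 2280 + 24 = 2304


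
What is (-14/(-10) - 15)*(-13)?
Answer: 884/5 ≈ 176.80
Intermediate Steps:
(-14/(-10) - 15)*(-13) = (-14*(-1/10) - 15)*(-13) = (7/5 - 15)*(-13) = -68/5*(-13) = 884/5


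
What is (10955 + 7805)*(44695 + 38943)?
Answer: 1569048880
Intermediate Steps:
(10955 + 7805)*(44695 + 38943) = 18760*83638 = 1569048880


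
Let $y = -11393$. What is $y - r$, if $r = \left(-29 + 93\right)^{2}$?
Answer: $-15489$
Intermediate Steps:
$r = 4096$ ($r = 64^{2} = 4096$)
$y - r = -11393 - 4096 = -15489$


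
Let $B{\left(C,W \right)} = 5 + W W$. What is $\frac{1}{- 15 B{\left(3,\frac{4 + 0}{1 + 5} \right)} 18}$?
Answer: $- \frac{1}{1470} \approx -0.00068027$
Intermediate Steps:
$B{\left(C,W \right)} = 5 + W^{2}$
$\frac{1}{- 15 B{\left(3,\frac{4 + 0}{1 + 5} \right)} 18} = \frac{1}{- 15 \left(5 + \left(\frac{4 + 0}{1 + 5}\right)^{2}\right) 18} = \frac{1}{- 15 \left(5 + \left(\frac{4}{6}\right)^{2}\right) 18} = \frac{1}{- 15 \left(5 + \left(4 \cdot \frac{1}{6}\right)^{2}\right) 18} = \frac{1}{- 15 \left(5 + \left(\frac{2}{3}\right)^{2}\right) 18} = \frac{1}{- 15 \left(5 + \frac{4}{9}\right) 18} = \frac{1}{\left(-15\right) \frac{49}{9} \cdot 18} = \frac{1}{\left(- \frac{245}{3}\right) 18} = \frac{1}{-1470} = - \frac{1}{1470}$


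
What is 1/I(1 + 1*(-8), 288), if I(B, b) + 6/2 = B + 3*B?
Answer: -1/31 ≈ -0.032258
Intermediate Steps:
I(B, b) = -3 + 4*B (I(B, b) = -3 + (B + 3*B) = -3 + 4*B)
1/I(1 + 1*(-8), 288) = 1/(-3 + 4*(1 + 1*(-8))) = 1/(-3 + 4*(1 - 8)) = 1/(-3 + 4*(-7)) = 1/(-3 - 28) = 1/(-31) = -1/31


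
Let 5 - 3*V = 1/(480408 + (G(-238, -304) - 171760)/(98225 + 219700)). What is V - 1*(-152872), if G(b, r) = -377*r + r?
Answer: 2594328223050937/16970406216 ≈ 1.5287e+5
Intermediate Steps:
G(b, r) = -376*r
V = 28283998585/16970406216 (V = 5/3 - 1/(3*(480408 + (-376*(-304) - 171760)/(98225 + 219700))) = 5/3 - 1/(3*(480408 + (114304 - 171760)/317925)) = 5/3 - 1/(3*(480408 - 57456*1/317925)) = 5/3 - 1/(3*(480408 - 2128/11775)) = 5/3 - 1/(3*5656802072/11775) = 5/3 - ⅓*11775/5656802072 = 5/3 - 3925/5656802072 = 28283998585/16970406216 ≈ 1.6667)
V - 1*(-152872) = 28283998585/16970406216 - 1*(-152872) = 28283998585/16970406216 + 152872 = 2594328223050937/16970406216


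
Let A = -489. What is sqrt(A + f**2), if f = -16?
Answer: I*sqrt(233) ≈ 15.264*I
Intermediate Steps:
sqrt(A + f**2) = sqrt(-489 + (-16)**2) = sqrt(-489 + 256) = sqrt(-233) = I*sqrt(233)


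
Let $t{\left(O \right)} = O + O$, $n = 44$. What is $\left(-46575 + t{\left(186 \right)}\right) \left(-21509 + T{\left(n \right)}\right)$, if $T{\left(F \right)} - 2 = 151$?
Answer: $986711268$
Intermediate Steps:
$T{\left(F \right)} = 153$ ($T{\left(F \right)} = 2 + 151 = 153$)
$t{\left(O \right)} = 2 O$
$\left(-46575 + t{\left(186 \right)}\right) \left(-21509 + T{\left(n \right)}\right) = \left(-46575 + 2 \cdot 186\right) \left(-21509 + 153\right) = \left(-46575 + 372\right) \left(-21356\right) = \left(-46203\right) \left(-21356\right) = 986711268$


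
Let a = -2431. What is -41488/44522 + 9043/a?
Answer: -251734887/54116491 ≈ -4.6517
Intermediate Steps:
-41488/44522 + 9043/a = -41488/44522 + 9043/(-2431) = -41488*1/44522 + 9043*(-1/2431) = -20744/22261 - 9043/2431 = -251734887/54116491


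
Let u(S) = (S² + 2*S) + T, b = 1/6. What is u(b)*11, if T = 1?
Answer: 539/36 ≈ 14.972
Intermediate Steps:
b = ⅙ ≈ 0.16667
u(S) = 1 + S² + 2*S (u(S) = (S² + 2*S) + 1 = 1 + S² + 2*S)
u(b)*11 = (1 + (⅙)² + 2*(⅙))*11 = (1 + 1/36 + ⅓)*11 = (49/36)*11 = 539/36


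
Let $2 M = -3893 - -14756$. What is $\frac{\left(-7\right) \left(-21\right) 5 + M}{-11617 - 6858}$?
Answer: $- \frac{12333}{36950} \approx -0.33378$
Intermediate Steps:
$M = \frac{10863}{2}$ ($M = \frac{-3893 - -14756}{2} = \frac{-3893 + 14756}{2} = \frac{1}{2} \cdot 10863 = \frac{10863}{2} \approx 5431.5$)
$\frac{\left(-7\right) \left(-21\right) 5 + M}{-11617 - 6858} = \frac{\left(-7\right) \left(-21\right) 5 + \frac{10863}{2}}{-11617 - 6858} = \frac{147 \cdot 5 + \frac{10863}{2}}{-18475} = \left(735 + \frac{10863}{2}\right) \left(- \frac{1}{18475}\right) = \frac{12333}{2} \left(- \frac{1}{18475}\right) = - \frac{12333}{36950}$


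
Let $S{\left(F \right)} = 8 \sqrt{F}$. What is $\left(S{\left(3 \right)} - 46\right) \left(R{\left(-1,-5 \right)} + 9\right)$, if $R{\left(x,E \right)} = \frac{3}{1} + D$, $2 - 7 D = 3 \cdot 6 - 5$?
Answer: $- \frac{3358}{7} + \frac{584 \sqrt{3}}{7} \approx -335.21$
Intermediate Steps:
$D = - \frac{11}{7}$ ($D = \frac{2}{7} - \frac{3 \cdot 6 - 5}{7} = \frac{2}{7} - \frac{18 - 5}{7} = \frac{2}{7} - \frac{13}{7} = - \frac{11}{7} \approx -1.5714$)
$R{\left(x,E \right)} = \frac{10}{7}$ ($R{\left(x,E \right)} = \frac{3}{1} - \frac{11}{7} = 3 \cdot 1 - \frac{11}{7} = 3 - \frac{11}{7} = \frac{10}{7}$)
$\left(S{\left(3 \right)} - 46\right) \left(R{\left(-1,-5 \right)} + 9\right) = \left(8 \sqrt{3} - 46\right) \left(\frac{10}{7} + 9\right) = \left(-46 + 8 \sqrt{3}\right) \frac{73}{7} = - \frac{3358}{7} + \frac{584 \sqrt{3}}{7}$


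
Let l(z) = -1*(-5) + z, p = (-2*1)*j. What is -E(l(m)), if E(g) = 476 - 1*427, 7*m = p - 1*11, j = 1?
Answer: -49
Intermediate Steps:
p = -2 (p = -2*1*1 = -2*1 = -2)
m = -13/7 (m = (-2 - 1*11)/7 = (-2 - 11)/7 = (1/7)*(-13) = -13/7 ≈ -1.8571)
l(z) = 5 + z
E(g) = 49 (E(g) = 476 - 427 = 49)
-E(l(m)) = -1*49 = -49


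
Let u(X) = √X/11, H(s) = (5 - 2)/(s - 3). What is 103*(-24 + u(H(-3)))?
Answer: -2472 + 103*I*√2/22 ≈ -2472.0 + 6.6211*I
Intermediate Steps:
H(s) = 3/(-3 + s)
u(X) = √X/11
103*(-24 + u(H(-3))) = 103*(-24 + √(3/(-3 - 3))/11) = 103*(-24 + √(3/(-6))/11) = 103*(-24 + √(3*(-⅙))/11) = 103*(-24 + √(-½)/11) = 103*(-24 + (I*√2/2)/11) = 103*(-24 + I*√2/22) = -2472 + 103*I*√2/22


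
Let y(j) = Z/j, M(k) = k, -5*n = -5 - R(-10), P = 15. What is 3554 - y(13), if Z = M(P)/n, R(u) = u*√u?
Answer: 1894267/533 - 30*I*√10/533 ≈ 3554.0 - 0.17799*I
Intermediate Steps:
R(u) = u^(3/2)
n = 1 - 2*I*√10 (n = -(-5 - (-10)^(3/2))/5 = -(-5 - (-10)*I*√10)/5 = -(-5 + 10*I*√10)/5 = 1 - 2*I*√10 ≈ 1.0 - 6.3246*I)
Z = 15/(1 - 2*I*√10) ≈ 0.36585 + 2.3139*I
y(j) = (15/41 + 30*I*√10/41)/j
3554 - y(13) = 3554 - 15/(13*(1 - 2*I*√10))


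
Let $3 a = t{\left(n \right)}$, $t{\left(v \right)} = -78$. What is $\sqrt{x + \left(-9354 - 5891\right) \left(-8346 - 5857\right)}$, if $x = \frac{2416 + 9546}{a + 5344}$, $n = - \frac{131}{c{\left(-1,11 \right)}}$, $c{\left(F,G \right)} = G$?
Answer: $\frac{\sqrt{1530890735804014}}{2659} \approx 14715.0$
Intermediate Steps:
$n = - \frac{131}{11} \approx -11.909$
$a = -26$ ($a = \frac{1}{3} \left(-78\right) = -26$)
$x = \frac{5981}{2659}$ ($x = \frac{2416 + 9546}{-26 + 5344} = \frac{11962}{5318} = 11962 \cdot \frac{1}{5318} = \frac{5981}{2659} \approx 2.2493$)
$\sqrt{x + \left(-9354 - 5891\right) \left(-8346 - 5857\right)} = \sqrt{\frac{5981}{2659} + \left(-9354 - 5891\right) \left(-8346 - 5857\right)} = \sqrt{\frac{5981}{2659} - -216524735} = \sqrt{\frac{5981}{2659} + 216524735} = \sqrt{\frac{575739276346}{2659}} = \frac{\sqrt{1530890735804014}}{2659}$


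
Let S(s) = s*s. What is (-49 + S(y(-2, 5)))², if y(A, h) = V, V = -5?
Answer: 576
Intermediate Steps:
y(A, h) = -5
S(s) = s²
(-49 + S(y(-2, 5)))² = (-49 + (-5)²)² = (-49 + 25)² = (-24)² = 576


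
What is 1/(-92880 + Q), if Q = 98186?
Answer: 1/5306 ≈ 0.00018847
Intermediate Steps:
1/(-92880 + Q) = 1/(-92880 + 98186) = 1/5306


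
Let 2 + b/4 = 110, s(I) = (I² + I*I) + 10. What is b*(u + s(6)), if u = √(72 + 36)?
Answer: 35424 + 2592*√3 ≈ 39914.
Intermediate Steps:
s(I) = 10 + 2*I² (s(I) = (I² + I²) + 10 = 2*I² + 10 = 10 + 2*I²)
b = 432 (b = -8 + 4*110 = -8 + 440 = 432)
u = 6*√3 (u = √108 = 6*√3 ≈ 10.392)
b*(u + s(6)) = 432*(6*√3 + (10 + 2*6²)) = 432*(6*√3 + (10 + 2*36)) = 432*(6*√3 + (10 + 72)) = 432*(6*√3 + 82) = 432*(82 + 6*√3) = 35424 + 2592*√3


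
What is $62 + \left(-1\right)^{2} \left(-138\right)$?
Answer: $-76$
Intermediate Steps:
$62 + \left(-1\right)^{2} \left(-138\right) = 62 + 1 \left(-138\right) = 62 - 138 = -76$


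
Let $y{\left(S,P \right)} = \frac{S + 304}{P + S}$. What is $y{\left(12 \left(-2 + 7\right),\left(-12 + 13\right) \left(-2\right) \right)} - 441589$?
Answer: $- \frac{12805899}{29} \approx -4.4158 \cdot 10^{5}$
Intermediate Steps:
$y{\left(S,P \right)} = \frac{304 + S}{P + S}$
$y{\left(12 \left(-2 + 7\right),\left(-12 + 13\right) \left(-2\right) \right)} - 441589 = \frac{304 + 12 \left(-2 + 7\right)}{\left(-12 + 13\right) \left(-2\right) + 12 \left(-2 + 7\right)} - 441589 = \frac{304 + 12 \cdot 5}{1 \left(-2\right) + 12 \cdot 5} - 441589 = \frac{304 + 60}{-2 + 60} - 441589 = \frac{1}{58} \cdot 364 - 441589 = \frac{182}{29} - 441589 = - \frac{12805899}{29}$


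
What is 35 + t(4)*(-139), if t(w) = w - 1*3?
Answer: -104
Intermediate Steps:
t(w) = -3 + w (t(w) = w - 3 = -3 + w)
35 + t(4)*(-139) = 35 + (-3 + 4)*(-139) = 35 + 1*(-139) = 35 - 139 = -104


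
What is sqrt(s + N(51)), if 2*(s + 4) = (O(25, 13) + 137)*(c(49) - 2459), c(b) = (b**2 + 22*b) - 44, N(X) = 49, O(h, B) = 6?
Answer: sqrt(69829) ≈ 264.25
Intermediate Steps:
c(b) = -44 + b**2 + 22*b
s = 69780 (s = -4 + ((6 + 137)*((-44 + 49**2 + 22*49) - 2459))/2 = -4 + (143*((-44 + 2401 + 1078) - 2459))/2 = -4 + (143*(3435 - 2459))/2 = -4 + (143*976)/2 = -4 + (1/2)*139568 = -4 + 69784 = 69780)
sqrt(s + N(51)) = sqrt(69780 + 49) = sqrt(69829)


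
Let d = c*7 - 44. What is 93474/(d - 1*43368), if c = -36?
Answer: -46737/21832 ≈ -2.1408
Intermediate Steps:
d = -296 (d = -36*7 - 44 = -252 - 44 = -296)
93474/(d - 1*43368) = 93474/(-296 - 1*43368) = 93474/(-296 - 43368) = 93474/(-43664) = 93474*(-1/43664) = -46737/21832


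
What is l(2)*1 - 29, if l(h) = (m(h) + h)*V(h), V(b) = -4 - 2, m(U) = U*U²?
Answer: -89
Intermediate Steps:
m(U) = U³
V(b) = -6
l(h) = -6*h - 6*h³ (l(h) = (h³ + h)*(-6) = (h + h³)*(-6) = -6*h - 6*h³)
l(2)*1 - 29 = (6*2*(-1 - 1*2²))*1 - 29 = (6*2*(-1 - 1*4))*1 - 29 = (6*2*(-1 - 4))*1 - 29 = (6*2*(-5))*1 - 29 = -60*1 - 29 = -60 - 29 = -89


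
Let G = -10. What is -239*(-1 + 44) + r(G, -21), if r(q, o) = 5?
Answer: -10272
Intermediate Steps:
-239*(-1 + 44) + r(G, -21) = -239*(-1 + 44) + 5 = -239*43 + 5 = -10277 + 5 = -10272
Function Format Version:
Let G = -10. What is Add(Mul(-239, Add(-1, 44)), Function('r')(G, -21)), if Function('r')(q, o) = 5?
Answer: -10272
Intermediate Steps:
Add(Mul(-239, Add(-1, 44)), Function('r')(G, -21)) = Add(Mul(-239, Add(-1, 44)), 5) = Add(Mul(-239, 43), 5) = Add(-10277, 5) = -10272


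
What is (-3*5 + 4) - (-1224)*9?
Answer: 11005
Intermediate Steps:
(-3*5 + 4) - (-1224)*9 = (-15 + 4) - 153*(-72) = -11 + 11016 = 11005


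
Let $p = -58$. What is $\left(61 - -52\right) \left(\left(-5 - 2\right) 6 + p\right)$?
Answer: $-11300$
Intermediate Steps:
$\left(61 - -52\right) \left(\left(-5 - 2\right) 6 + p\right) = \left(61 - -52\right) \left(\left(-5 - 2\right) 6 - 58\right) = \left(61 + 52\right) \left(\left(-7\right) 6 - 58\right) = 113 \left(-42 - 58\right) = 113 \left(-100\right) = -11300$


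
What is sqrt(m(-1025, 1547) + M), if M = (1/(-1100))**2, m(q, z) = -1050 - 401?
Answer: I*sqrt(1755709999)/1100 ≈ 38.092*I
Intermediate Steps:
m(q, z) = -1451
M = 1/1210000 (M = (-1/1100)**2 = 1/1210000 ≈ 8.2645e-7)
sqrt(m(-1025, 1547) + M) = sqrt(-1451 + 1/1210000) = sqrt(-1755709999/1210000) = I*sqrt(1755709999)/1100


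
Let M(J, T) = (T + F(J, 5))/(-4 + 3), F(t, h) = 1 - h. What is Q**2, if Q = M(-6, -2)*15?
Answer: 8100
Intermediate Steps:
M(J, T) = 4 - T (M(J, T) = (T + (1 - 1*5))/(-4 + 3) = (T + (1 - 5))/(-1) = (T - 4)*(-1) = (-4 + T)*(-1) = 4 - T)
Q = 90 (Q = (4 - 1*(-2))*15 = (4 + 2)*15 = 6*15 = 90)
Q**2 = 90**2 = 8100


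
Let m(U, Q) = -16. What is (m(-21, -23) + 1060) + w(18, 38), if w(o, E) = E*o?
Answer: 1728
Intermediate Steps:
(m(-21, -23) + 1060) + w(18, 38) = (-16 + 1060) + 38*18 = 1044 + 684 = 1728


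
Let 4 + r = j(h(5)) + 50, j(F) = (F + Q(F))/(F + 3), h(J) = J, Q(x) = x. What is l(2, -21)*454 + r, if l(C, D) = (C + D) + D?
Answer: -72451/4 ≈ -18113.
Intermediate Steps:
l(C, D) = C + 2*D
j(F) = 2*F/(3 + F) (j(F) = (F + F)/(F + 3) = (2*F)/(3 + F) = 2*F/(3 + F))
r = 189/4 (r = -4 + (2*5/(3 + 5) + 50) = -4 + (2*5/8 + 50) = -4 + (2*5*(⅛) + 50) = -4 + (5/4 + 50) = -4 + 205/4 = 189/4 ≈ 47.250)
l(2, -21)*454 + r = (2 + 2*(-21))*454 + 189/4 = (2 - 42)*454 + 189/4 = -40*454 + 189/4 = -18160 + 189/4 = -72451/4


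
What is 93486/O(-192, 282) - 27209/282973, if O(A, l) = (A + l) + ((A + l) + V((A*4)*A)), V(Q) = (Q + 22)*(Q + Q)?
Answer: -197229242805061/2051225629493478 ≈ -0.096152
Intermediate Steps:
V(Q) = 2*Q*(22 + Q) (V(Q) = (22 + Q)*(2*Q) = 2*Q*(22 + Q))
O(A, l) = 2*A + 2*l + 8*A²*(22 + 4*A²) (O(A, l) = (A + l) + ((A + l) + 2*((A*4)*A)*(22 + (A*4)*A)) = (A + l) + ((A + l) + 2*((4*A)*A)*(22 + (4*A)*A)) = (A + l) + ((A + l) + 2*(4*A²)*(22 + 4*A²)) = (A + l) + ((A + l) + 8*A²*(22 + 4*A²)) = (A + l) + (A + l + 8*A²*(22 + 4*A²)) = 2*A + 2*l + 8*A²*(22 + 4*A²))
93486/O(-192, 282) - 27209/282973 = 93486/(2*(-192) + 2*282 + 32*(-192)⁴ + 176*(-192)²) - 27209/282973 = 93486/(-384 + 564 + 32*1358954496 + 176*36864) - 27209*1/282973 = 93486/(-384 + 564 + 43486543872 + 6488064) - 27209/282973 = 93486/43493032116 - 27209/282973 = 93486*(1/43493032116) - 27209/282973 = 15581/7248838686 - 27209/282973 = -197229242805061/2051225629493478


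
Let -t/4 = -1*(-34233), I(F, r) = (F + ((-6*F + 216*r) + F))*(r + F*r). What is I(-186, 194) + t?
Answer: -1530773652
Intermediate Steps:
I(F, r) = (r + F*r)*(-4*F + 216*r) (I(F, r) = (F + (-5*F + 216*r))*(r + F*r) = (-4*F + 216*r)*(r + F*r) = (r + F*r)*(-4*F + 216*r))
t = -136932 (t = -(-4)*(-34233) = -4*34233 = -136932)
I(-186, 194) + t = 4*194*(-1*(-186) - 1*(-186)² + 54*194 + 54*(-186)*194) - 136932 = 4*194*(186 - 1*34596 + 10476 - 1948536) - 136932 = 4*194*(186 - 34596 + 10476 - 1948536) - 136932 = 4*194*(-1972470) - 136932 = -1530636720 - 136932 = -1530773652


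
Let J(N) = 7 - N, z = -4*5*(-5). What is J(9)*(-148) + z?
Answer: 396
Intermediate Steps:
z = 100 (z = -20*(-5) = 100)
J(9)*(-148) + z = (7 - 1*9)*(-148) + 100 = (7 - 9)*(-148) + 100 = -2*(-148) + 100 = 296 + 100 = 396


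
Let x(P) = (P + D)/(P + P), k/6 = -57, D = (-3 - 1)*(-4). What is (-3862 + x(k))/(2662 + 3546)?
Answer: -1320641/2123136 ≈ -0.62202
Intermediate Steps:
D = 16 (D = -4*(-4) = 16)
k = -342 (k = 6*(-57) = -342)
x(P) = (16 + P)/(2*P) (x(P) = (P + 16)/(P + P) = (16 + P)/((2*P)) = (16 + P)*(1/(2*P)) = (16 + P)/(2*P))
(-3862 + x(k))/(2662 + 3546) = (-3862 + (½)*(16 - 342)/(-342))/(2662 + 3546) = (-3862 + (½)*(-1/342)*(-326))/6208 = (-3862 + 163/342)*(1/6208) = -1320641/342*1/6208 = -1320641/2123136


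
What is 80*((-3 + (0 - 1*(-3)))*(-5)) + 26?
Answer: 26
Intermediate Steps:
80*((-3 + (0 - 1*(-3)))*(-5)) + 26 = 80*((-3 + (0 + 3))*(-5)) + 26 = 80*((-3 + 3)*(-5)) + 26 = 80*(0*(-5)) + 26 = 80*0 + 26 = 0 + 26 = 26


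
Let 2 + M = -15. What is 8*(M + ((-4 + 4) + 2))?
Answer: -120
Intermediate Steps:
M = -17 (M = -2 - 15 = -17)
8*(M + ((-4 + 4) + 2)) = 8*(-17 + ((-4 + 4) + 2)) = 8*(-17 + (0 + 2)) = 8*(-17 + 2) = 8*(-15) = -120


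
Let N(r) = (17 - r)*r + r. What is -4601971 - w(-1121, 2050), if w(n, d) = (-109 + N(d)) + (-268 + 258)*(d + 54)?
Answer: -415222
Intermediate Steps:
N(r) = r + r*(17 - r) (N(r) = r*(17 - r) + r = r + r*(17 - r))
w(n, d) = -649 - 10*d + d*(18 - d) (w(n, d) = (-109 + d*(18 - d)) + (-268 + 258)*(d + 54) = (-109 + d*(18 - d)) - 10*(54 + d) = (-109 + d*(18 - d)) + (-540 - 10*d) = -649 - 10*d + d*(18 - d))
-4601971 - w(-1121, 2050) = -4601971 - (-649 - 1*2050**2 + 8*2050) = -4601971 - (-649 - 1*4202500 + 16400) = -4601971 - (-649 - 4202500 + 16400) = -4601971 - 1*(-4186749) = -4601971 + 4186749 = -415222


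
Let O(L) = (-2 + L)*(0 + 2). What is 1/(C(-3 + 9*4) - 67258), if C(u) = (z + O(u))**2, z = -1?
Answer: -1/63537 ≈ -1.5739e-5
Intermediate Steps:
O(L) = -4 + 2*L (O(L) = (-2 + L)*2 = -4 + 2*L)
C(u) = (-5 + 2*u)**2 (C(u) = (-1 + (-4 + 2*u))**2 = (-5 + 2*u)**2)
1/(C(-3 + 9*4) - 67258) = 1/((-5 + 2*(-3 + 9*4))**2 - 67258) = 1/((-5 + 2*(-3 + 36))**2 - 67258) = 1/((-5 + 2*33)**2 - 67258) = 1/((-5 + 66)**2 - 67258) = 1/(61**2 - 67258) = 1/(3721 - 67258) = 1/(-63537) = -1/63537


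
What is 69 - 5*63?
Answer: -246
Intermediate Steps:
69 - 5*63 = 69 - 315 = -246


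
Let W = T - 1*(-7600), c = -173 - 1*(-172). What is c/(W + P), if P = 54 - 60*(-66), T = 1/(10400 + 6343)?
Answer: -16743/194453203 ≈ -8.6103e-5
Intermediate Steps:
c = -1 (c = -173 + 172 = -1)
T = 1/16743 ≈ 5.9726e-5
W = 127246801/16743 (W = 1/16743 - 1*(-7600) = 1/16743 + 7600 = 127246801/16743 ≈ 7600.0)
P = 4014 (P = 54 + 3960 = 4014)
c/(W + P) = -1/(127246801/16743 + 4014) = -1/(194453203/16743) = (16743/194453203)*(-1) = -16743/194453203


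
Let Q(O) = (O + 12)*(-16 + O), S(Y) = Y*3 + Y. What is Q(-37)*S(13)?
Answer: 68900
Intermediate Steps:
S(Y) = 4*Y (S(Y) = 3*Y + Y = 4*Y)
Q(O) = (-16 + O)*(12 + O) (Q(O) = (12 + O)*(-16 + O) = (-16 + O)*(12 + O))
Q(-37)*S(13) = (-192 + (-37)² - 4*(-37))*(4*13) = (-192 + 1369 + 148)*52 = 1325*52 = 68900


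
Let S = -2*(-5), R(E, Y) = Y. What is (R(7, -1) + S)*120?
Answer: 1080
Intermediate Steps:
S = 10
(R(7, -1) + S)*120 = (-1 + 10)*120 = 9*120 = 1080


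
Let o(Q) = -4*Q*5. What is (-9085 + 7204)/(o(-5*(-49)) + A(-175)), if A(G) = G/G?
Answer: 627/1633 ≈ 0.38396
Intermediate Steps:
A(G) = 1
o(Q) = -20*Q
(-9085 + 7204)/(o(-5*(-49)) + A(-175)) = (-9085 + 7204)/(-(-100)*(-49) + 1) = -1881/(-20*245 + 1) = -1881/(-4900 + 1) = -1881/(-4899) = -1881*(-1/4899) = 627/1633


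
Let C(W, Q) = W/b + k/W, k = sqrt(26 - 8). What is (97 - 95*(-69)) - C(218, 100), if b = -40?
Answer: 133149/20 - 3*sqrt(2)/218 ≈ 6657.4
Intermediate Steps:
k = 3*sqrt(2) (k = sqrt(18) = 3*sqrt(2) ≈ 4.2426)
C(W, Q) = -W/40 + 3*sqrt(2)/W (C(W, Q) = W/(-40) + (3*sqrt(2))/W = W*(-1/40) + 3*sqrt(2)/W = -W/40 + 3*sqrt(2)/W)
(97 - 95*(-69)) - C(218, 100) = (97 - 95*(-69)) - (-1/40*218 + 3*sqrt(2)/218) = (97 + 6555) - (-109/20 + 3*sqrt(2)*(1/218)) = 6652 - (-109/20 + 3*sqrt(2)/218) = 6652 + (109/20 - 3*sqrt(2)/218) = 133149/20 - 3*sqrt(2)/218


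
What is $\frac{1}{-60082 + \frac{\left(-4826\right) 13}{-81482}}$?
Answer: $- \frac{40741}{2447769393} \approx -1.6644 \cdot 10^{-5}$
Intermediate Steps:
$\frac{1}{-60082 + \frac{\left(-4826\right) 13}{-81482}} = \frac{1}{-60082 - - \frac{31369}{40741}} = \frac{1}{-60082 + \frac{31369}{40741}} = \frac{1}{- \frac{2447769393}{40741}} = - \frac{40741}{2447769393}$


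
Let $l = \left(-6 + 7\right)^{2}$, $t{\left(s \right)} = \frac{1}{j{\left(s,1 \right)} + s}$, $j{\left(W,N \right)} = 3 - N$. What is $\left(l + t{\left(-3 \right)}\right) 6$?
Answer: $0$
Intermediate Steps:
$t{\left(s \right)} = \frac{1}{2 + s}$ ($t{\left(s \right)} = \frac{1}{\left(3 - 1\right) + s} = \frac{1}{2 + s}$)
$l = 1$ ($l = 1^{2} = 1$)
$\left(l + t{\left(-3 \right)}\right) 6 = \left(1 + \frac{1}{2 - 3}\right) 6 = \left(1 + \frac{1}{-1}\right) 6 = \left(1 - 1\right) 6 = 0 \cdot 6 = 0$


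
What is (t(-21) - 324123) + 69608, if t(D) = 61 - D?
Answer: -254433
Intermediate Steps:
(t(-21) - 324123) + 69608 = ((61 - 1*(-21)) - 324123) + 69608 = ((61 + 21) - 324123) + 69608 = (82 - 324123) + 69608 = -324041 + 69608 = -254433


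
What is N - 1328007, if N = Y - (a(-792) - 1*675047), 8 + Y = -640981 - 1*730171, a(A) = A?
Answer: -2023328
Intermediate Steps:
Y = -1371160 (Y = -8 + (-640981 - 1*730171) = -8 + (-640981 - 730171) = -8 - 1371152 = -1371160)
N = -695321 (N = -1371160 - (-792 - 1*675047) = -1371160 - (-792 - 675047) = -1371160 - 1*(-675839) = -1371160 + 675839 = -695321)
N - 1328007 = -695321 - 1328007 = -2023328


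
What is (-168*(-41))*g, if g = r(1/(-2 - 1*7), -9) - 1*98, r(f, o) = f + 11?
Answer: -1800064/3 ≈ -6.0002e+5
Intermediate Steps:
r(f, o) = 11 + f
g = -784/9 (g = (11 + 1/(-2 - 1*7)) - 1*98 = (11 + 1/(-2 - 7)) - 98 = (11 + 1/(-9)) - 98 = (11 - ⅑) - 98 = 98/9 - 98 = -784/9 ≈ -87.111)
(-168*(-41))*g = -168*(-41)*(-784/9) = 6888*(-784/9) = -1800064/3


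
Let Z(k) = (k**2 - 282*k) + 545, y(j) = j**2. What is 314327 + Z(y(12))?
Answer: 295000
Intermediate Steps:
Z(k) = 545 + k**2 - 282*k
314327 + Z(y(12)) = 314327 + (545 + (12**2)**2 - 282*12**2) = 314327 + (545 + 144**2 - 282*144) = 314327 + (545 + 20736 - 40608) = 314327 - 19327 = 295000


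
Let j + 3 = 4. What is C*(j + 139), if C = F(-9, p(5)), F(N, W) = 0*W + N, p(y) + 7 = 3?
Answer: -1260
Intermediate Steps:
j = 1 (j = -3 + 4 = 1)
p(y) = -4 (p(y) = -7 + 3 = -4)
F(N, W) = N (F(N, W) = 0 + N = N)
C = -9
C*(j + 139) = -9*(1 + 139) = -9*140 = -1260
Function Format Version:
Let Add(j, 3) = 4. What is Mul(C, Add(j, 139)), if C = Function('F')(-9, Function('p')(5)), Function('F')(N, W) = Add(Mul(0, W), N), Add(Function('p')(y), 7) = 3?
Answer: -1260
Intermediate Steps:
j = 1 (j = Add(-3, 4) = 1)
Function('p')(y) = -4 (Function('p')(y) = Add(-7, 3) = -4)
Function('F')(N, W) = N (Function('F')(N, W) = Add(0, N) = N)
C = -9
Mul(C, Add(j, 139)) = Mul(-9, Add(1, 139)) = Mul(-9, 140) = -1260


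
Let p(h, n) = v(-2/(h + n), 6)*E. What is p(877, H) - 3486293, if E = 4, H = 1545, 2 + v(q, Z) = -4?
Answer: -3486317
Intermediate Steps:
v(q, Z) = -6 (v(q, Z) = -2 - 4 = -6)
p(h, n) = -24 (p(h, n) = -6*4 = -24)
p(877, H) - 3486293 = -24 - 3486293 = -3486317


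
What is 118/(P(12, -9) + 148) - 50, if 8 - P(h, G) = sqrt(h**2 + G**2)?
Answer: -6932/141 ≈ -49.163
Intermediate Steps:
P(h, G) = 8 - sqrt(G**2 + h**2) (P(h, G) = 8 - sqrt(h**2 + G**2) = 8 - sqrt(G**2 + h**2))
118/(P(12, -9) + 148) - 50 = 118/((8 - sqrt((-9)**2 + 12**2)) + 148) - 50 = 118/((8 - sqrt(81 + 144)) + 148) - 50 = 118/((8 - sqrt(225)) + 148) - 50 = 118/((8 - 1*15) + 148) - 50 = 118/((8 - 15) + 148) - 50 = 118/(-7 + 148) - 50 = 118/141 - 50 = -6932/141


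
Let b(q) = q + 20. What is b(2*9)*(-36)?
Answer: -1368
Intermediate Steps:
b(q) = 20 + q
b(2*9)*(-36) = (20 + 2*9)*(-36) = (20 + 18)*(-36) = 38*(-36) = -1368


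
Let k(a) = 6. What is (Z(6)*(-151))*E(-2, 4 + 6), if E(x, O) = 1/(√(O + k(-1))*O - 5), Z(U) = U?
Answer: -906/35 ≈ -25.886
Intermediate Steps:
E(x, O) = 1/(-5 + O*√(6 + O)) (E(x, O) = 1/(√(O + 6)*O - 5) = 1/(√(6 + O)*O - 5) = 1/(O*√(6 + O) - 5) = 1/(-5 + O*√(6 + O)))
(Z(6)*(-151))*E(-2, 4 + 6) = (6*(-151))/(-5 + (4 + 6)*√(6 + (4 + 6))) = -906/(-5 + 10*√(6 + 10)) = -906/(-5 + 10*√16) = -906/(-5 + 10*4) = -906/(-5 + 40) = -906/35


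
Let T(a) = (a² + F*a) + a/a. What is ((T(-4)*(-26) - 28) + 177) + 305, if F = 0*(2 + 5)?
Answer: 12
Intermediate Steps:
F = 0 (F = 0*7 = 0)
T(a) = 1 + a² (T(a) = (a² + 0*a) + a/a = (a² + 0) + 1 = a² + 1 = 1 + a²)
((T(-4)*(-26) - 28) + 177) + 305 = (((1 + (-4)²)*(-26) - 28) + 177) + 305 = (((1 + 16)*(-26) - 28) + 177) + 305 = ((17*(-26) - 28) + 177) + 305 = ((-442 - 28) + 177) + 305 = (-470 + 177) + 305 = -293 + 305 = 12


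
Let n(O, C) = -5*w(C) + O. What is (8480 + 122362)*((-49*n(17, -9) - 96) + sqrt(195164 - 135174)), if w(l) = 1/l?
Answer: -125114028 + 130842*sqrt(59990) ≈ -9.3067e+7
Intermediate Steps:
n(O, C) = O - 5/C (n(O, C) = -5/C + O = O - 5/C)
(8480 + 122362)*((-49*n(17, -9) - 96) + sqrt(195164 - 135174)) = (8480 + 122362)*((-49*(17 - 5/(-9)) - 96) + sqrt(195164 - 135174)) = 130842*((-49*(17 - 5*(-1/9)) - 96) + sqrt(59990)) = 130842*((-49*(17 + 5/9) - 96) + sqrt(59990)) = 130842*((-49*158/9 - 96) + sqrt(59990)) = 130842*((-7742/9 - 96) + sqrt(59990)) = 130842*(-8606/9 + sqrt(59990)) = -125114028 + 130842*sqrt(59990)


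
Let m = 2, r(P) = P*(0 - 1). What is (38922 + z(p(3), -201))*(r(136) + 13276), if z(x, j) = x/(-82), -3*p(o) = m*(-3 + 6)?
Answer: 20968851420/41 ≈ 5.1144e+8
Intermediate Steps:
r(P) = -P (r(P) = P*(-1) = -P)
p(o) = -2 (p(o) = -2*(-3 + 6)/3 = -2*3/3 = -⅓*6 = -2)
z(x, j) = -x/82 (z(x, j) = x*(-1/82) = -x/82)
(38922 + z(p(3), -201))*(r(136) + 13276) = (38922 - 1/82*(-2))*(-1*136 + 13276) = (38922 + 1/41)*(-136 + 13276) = (1595803/41)*13140 = 20968851420/41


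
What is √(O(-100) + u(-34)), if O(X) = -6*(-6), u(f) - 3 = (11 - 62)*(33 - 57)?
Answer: √1263 ≈ 35.539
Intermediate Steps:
u(f) = 1227 (u(f) = 3 + (11 - 62)*(33 - 57) = 3 - 51*(-24) = 3 + 1224 = 1227)
O(X) = 36
√(O(-100) + u(-34)) = √(36 + 1227) = √1263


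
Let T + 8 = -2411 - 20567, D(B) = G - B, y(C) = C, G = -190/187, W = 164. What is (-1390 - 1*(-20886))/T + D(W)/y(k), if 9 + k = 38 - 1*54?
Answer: 309079094/53729775 ≈ 5.7525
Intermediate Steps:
k = -25 (k = -9 + (38 - 1*54) = -9 + (38 - 54) = -9 - 16 = -25)
G = -190/187 (G = -190*1/187 = -190/187 ≈ -1.0160)
D(B) = -190/187 - B
T = -22986 (T = -8 + (-2411 - 20567) = -8 - 22978 = -22986)
(-1390 - 1*(-20886))/T + D(W)/y(k) = (-1390 - 1*(-20886))/(-22986) + (-190/187 - 1*164)/(-25) = (-1390 + 20886)*(-1/22986) + (-190/187 - 164)*(-1/25) = 19496*(-1/22986) - 30858/187*(-1/25) = -9748/11493 + 30858/4675 = 309079094/53729775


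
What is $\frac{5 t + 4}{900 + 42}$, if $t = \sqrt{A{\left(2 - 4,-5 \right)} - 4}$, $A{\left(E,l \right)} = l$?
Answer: $\frac{2}{471} + \frac{5 i}{314} \approx 0.0042463 + 0.015924 i$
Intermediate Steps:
$t = 3 i$ ($t = \sqrt{-5 - 4} = \sqrt{-9} = 3 i \approx 3.0 i$)
$\frac{5 t + 4}{900 + 42} = \frac{5 \cdot 3 i + 4}{900 + 42} = \frac{15 i + 4}{942} = \left(4 + 15 i\right) \frac{1}{942} = \frac{2}{471} + \frac{5 i}{314}$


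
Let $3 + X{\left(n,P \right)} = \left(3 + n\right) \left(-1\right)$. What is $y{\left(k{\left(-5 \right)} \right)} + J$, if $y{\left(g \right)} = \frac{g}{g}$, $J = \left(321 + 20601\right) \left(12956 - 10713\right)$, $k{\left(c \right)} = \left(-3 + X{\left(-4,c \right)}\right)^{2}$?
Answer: $46928047$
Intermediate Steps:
$X{\left(n,P \right)} = -6 - n$ ($X{\left(n,P \right)} = -3 + \left(3 + n\right) \left(-1\right) = -3 - \left(3 + n\right) = -6 - n$)
$k{\left(c \right)} = 25$ ($k{\left(c \right)} = \left(-3 - 2\right)^{2} = \left(-5\right)^{2} = 25$)
$J = 46928046$ ($J = 20922 \cdot 2243 = 46928046$)
$y{\left(g \right)} = 1$
$y{\left(k{\left(-5 \right)} \right)} + J = 1 + 46928046 = 46928047$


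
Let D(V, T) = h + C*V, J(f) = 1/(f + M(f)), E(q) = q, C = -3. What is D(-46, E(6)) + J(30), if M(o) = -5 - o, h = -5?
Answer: 664/5 ≈ 132.80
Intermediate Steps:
J(f) = -1/5 (J(f) = 1/(f + (-5 - f)) = 1/(-5) = -1/5)
D(V, T) = -5 - 3*V
D(-46, E(6)) + J(30) = (-5 - 3*(-46)) - 1/5 = (-5 + 138) - 1/5 = 133 - 1/5 = 664/5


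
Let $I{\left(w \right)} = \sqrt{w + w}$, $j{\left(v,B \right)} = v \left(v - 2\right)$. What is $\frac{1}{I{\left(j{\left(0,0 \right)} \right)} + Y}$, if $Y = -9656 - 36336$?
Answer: $- \frac{1}{45992} \approx -2.1743 \cdot 10^{-5}$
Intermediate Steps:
$j{\left(v,B \right)} = v \left(-2 + v\right)$ ($j{\left(v,B \right)} = v \left(v - 2\right) = v \left(-2 + v\right)$)
$I{\left(w \right)} = \sqrt{2} \sqrt{w}$ ($I{\left(w \right)} = \sqrt{2 w} = \sqrt{2} \sqrt{w}$)
$Y = -45992$ ($Y = -9656 - 36336 = -45992$)
$\frac{1}{I{\left(j{\left(0,0 \right)} \right)} + Y} = \frac{1}{\sqrt{2} \sqrt{0 \left(-2 + 0\right)} - 45992} = \frac{1}{\sqrt{2} \sqrt{0 \left(-2\right)} - 45992} = \frac{1}{\sqrt{2} \sqrt{0} - 45992} = \frac{1}{\sqrt{2} \cdot 0 - 45992} = \frac{1}{0 - 45992} = \frac{1}{-45992} = - \frac{1}{45992}$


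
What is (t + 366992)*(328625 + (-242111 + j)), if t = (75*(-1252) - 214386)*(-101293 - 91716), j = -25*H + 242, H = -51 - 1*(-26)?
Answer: 5199373933616646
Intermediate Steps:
H = -25 (H = -51 + 26 = -25)
j = 867 (j = -25*(-25) + 242 = 625 + 242 = 867)
t = 59501972574 (t = (-93900 - 214386)*(-193009) = -308286*(-193009) = 59501972574)
(t + 366992)*(328625 + (-242111 + j)) = (59501972574 + 366992)*(328625 + (-242111 + 867)) = 59502339566*(328625 - 241244) = 59502339566*87381 = 5199373933616646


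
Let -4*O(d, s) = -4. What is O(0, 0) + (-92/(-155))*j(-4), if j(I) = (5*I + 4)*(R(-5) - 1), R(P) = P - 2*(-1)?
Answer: 6043/155 ≈ 38.987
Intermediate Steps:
O(d, s) = 1 (O(d, s) = -¼*(-4) = 1)
R(P) = 2 + P (R(P) = P + 2 = 2 + P)
j(I) = -16 - 20*I (j(I) = (5*I + 4)*((2 - 5) - 1) = (4 + 5*I)*(-3 - 1) = (4 + 5*I)*(-4) = -16 - 20*I)
O(0, 0) + (-92/(-155))*j(-4) = 1 + (-92/(-155))*(-16 - 20*(-4)) = 1 + (-92*(-1/155))*(-16 + 80) = 1 + (92/155)*64 = 1 + 5888/155 = 6043/155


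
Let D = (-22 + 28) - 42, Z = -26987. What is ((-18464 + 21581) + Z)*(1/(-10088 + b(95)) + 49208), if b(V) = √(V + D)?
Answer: -23907161930213408/20353537 + 4774*√59/20353537 ≈ -1.1746e+9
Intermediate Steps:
D = -36 (D = 6 - 42 = -36)
b(V) = √(-36 + V) (b(V) = √(V - 36) = √(-36 + V))
((-18464 + 21581) + Z)*(1/(-10088 + b(95)) + 49208) = ((-18464 + 21581) - 26987)*(1/(-10088 + √(-36 + 95)) + 49208) = (3117 - 26987)*(1/(-10088 + √59) + 49208) = -23870*(49208 + 1/(-10088 + √59)) = -1174594960 - 23870/(-10088 + √59)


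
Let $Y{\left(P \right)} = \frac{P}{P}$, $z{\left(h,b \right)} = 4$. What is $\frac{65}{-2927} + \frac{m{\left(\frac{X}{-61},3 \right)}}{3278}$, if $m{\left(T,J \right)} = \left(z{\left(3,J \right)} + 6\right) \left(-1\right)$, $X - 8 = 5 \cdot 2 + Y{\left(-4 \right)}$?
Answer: $- \frac{121170}{4797353} \approx -0.025258$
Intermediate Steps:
$Y{\left(P \right)} = 1$
$X = 19$ ($X = 8 + \left(5 \cdot 2 + 1\right) = 8 + \left(10 + 1\right) = 8 + 11 = 19$)
$m{\left(T,J \right)} = -10$ ($m{\left(T,J \right)} = \left(4 + 6\right) \left(-1\right) = 10 \left(-1\right) = -10$)
$\frac{65}{-2927} + \frac{m{\left(\frac{X}{-61},3 \right)}}{3278} = \frac{65}{-2927} - \frac{10}{3278} = 65 \left(- \frac{1}{2927}\right) - \frac{5}{1639} = - \frac{65}{2927} - \frac{5}{1639} = - \frac{121170}{4797353}$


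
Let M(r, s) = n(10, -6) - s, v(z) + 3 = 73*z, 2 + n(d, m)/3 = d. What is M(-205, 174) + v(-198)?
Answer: -14607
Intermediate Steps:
n(d, m) = -6 + 3*d
v(z) = -3 + 73*z
M(r, s) = 24 - s (M(r, s) = (-6 + 3*10) - s = (-6 + 30) - s = 24 - s)
M(-205, 174) + v(-198) = (24 - 1*174) + (-3 + 73*(-198)) = (24 - 174) + (-3 - 14454) = -150 - 14457 = -14607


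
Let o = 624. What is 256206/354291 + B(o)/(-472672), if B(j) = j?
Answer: 2518340101/3488821574 ≈ 0.72183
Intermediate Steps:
256206/354291 + B(o)/(-472672) = 256206/354291 + 624/(-472672) = 256206*(1/354291) + 624*(-1/472672) = 85402/118097 - 39/29542 = 2518340101/3488821574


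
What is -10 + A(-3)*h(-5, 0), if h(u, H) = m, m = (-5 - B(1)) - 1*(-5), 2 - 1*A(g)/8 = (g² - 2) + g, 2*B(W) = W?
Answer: -2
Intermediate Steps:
B(W) = W/2
A(g) = 32 - 8*g - 8*g² (A(g) = 16 - 8*((g² - 2) + g) = 16 - 8*((-2 + g²) + g) = 16 - 8*(-2 + g + g²) = 16 + (16 - 8*g - 8*g²) = 32 - 8*g - 8*g²)
m = -½ (m = (-5 - 1/2) - 1*(-5) = (-5 - 1*½) + 5 = (-5 - ½) + 5 = -11/2 + 5 = -½ ≈ -0.50000)
h(u, H) = -½
-10 + A(-3)*h(-5, 0) = -10 + (32 - 8*(-3) - 8*(-3)²)*(-½) = -10 + (32 + 24 - 8*9)*(-½) = -10 + (32 + 24 - 72)*(-½) = -10 - 16*(-½) = -10 + 8 = -2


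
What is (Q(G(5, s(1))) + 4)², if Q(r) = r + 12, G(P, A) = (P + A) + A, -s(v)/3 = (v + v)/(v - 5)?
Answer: 576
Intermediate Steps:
s(v) = -6*v/(-5 + v) (s(v) = -3*(v + v)/(v - 5) = -3*2*v/(-5 + v) = -6*v/(-5 + v))
G(P, A) = P + 2*A (G(P, A) = (A + P) + A = P + 2*A)
Q(r) = 12 + r
(Q(G(5, s(1))) + 4)² = ((12 + (5 + 2*(-6*1/(-5 + 1)))) + 4)² = ((12 + (5 + 2*(-6*1/(-4)))) + 4)² = ((12 + (5 + 2*(-6*1*(-¼)))) + 4)² = ((12 + (5 + 2*(3/2))) + 4)² = ((12 + (5 + 3)) + 4)² = ((12 + 8) + 4)² = (20 + 4)² = 24² = 576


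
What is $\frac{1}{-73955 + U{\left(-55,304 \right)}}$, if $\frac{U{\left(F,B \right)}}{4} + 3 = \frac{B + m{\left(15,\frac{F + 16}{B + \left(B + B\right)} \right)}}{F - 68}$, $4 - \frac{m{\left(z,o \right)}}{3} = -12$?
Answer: $- \frac{123}{9099349} \approx -1.3517 \cdot 10^{-5}$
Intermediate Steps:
$m{\left(z,o \right)} = 48$ ($m{\left(z,o \right)} = 12 - -36 = 12 + 36 = 48$)
$U{\left(F,B \right)} = -12 + \frac{4 \left(48 + B\right)}{-68 + F}$ ($U{\left(F,B \right)} = -12 + 4 \frac{B + 48}{F - 68} = -12 + 4 \frac{48 + B}{-68 + F} = -12 + \frac{4 \left(48 + B\right)}{-68 + F}$)
$\frac{1}{-73955 + U{\left(-55,304 \right)}} = \frac{1}{-73955 + \frac{4 \left(252 + 304 - -165\right)}{-68 - 55}} = \frac{1}{-73955 + \frac{4 \left(252 + 304 + 165\right)}{-123}} = \frac{1}{-73955 + 4 \left(- \frac{1}{123}\right) 721} = \frac{1}{-73955 - \frac{2884}{123}} = \frac{1}{- \frac{9099349}{123}} = - \frac{123}{9099349}$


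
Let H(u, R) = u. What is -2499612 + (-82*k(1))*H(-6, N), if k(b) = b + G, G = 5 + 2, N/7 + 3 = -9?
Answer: -2495676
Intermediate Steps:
N = -84 (N = -21 + 7*(-9) = -21 - 63 = -84)
G = 7
k(b) = 7 + b (k(b) = b + 7 = 7 + b)
-2499612 + (-82*k(1))*H(-6, N) = -2499612 - 82*(7 + 1)*(-6) = -2499612 - 82*8*(-6) = -2499612 - 656*(-6) = -2499612 + 3936 = -2495676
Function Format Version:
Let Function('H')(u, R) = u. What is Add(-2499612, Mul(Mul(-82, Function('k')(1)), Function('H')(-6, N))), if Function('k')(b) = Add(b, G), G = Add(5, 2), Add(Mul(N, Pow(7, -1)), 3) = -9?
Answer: -2495676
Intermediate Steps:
N = -84 (N = Add(-21, Mul(7, -9)) = Add(-21, -63) = -84)
G = 7
Function('k')(b) = Add(7, b) (Function('k')(b) = Add(b, 7) = Add(7, b))
Add(-2499612, Mul(Mul(-82, Function('k')(1)), Function('H')(-6, N))) = Add(-2499612, Mul(Mul(-82, Add(7, 1)), -6)) = Add(-2499612, Mul(Mul(-82, 8), -6)) = Add(-2499612, Mul(-656, -6)) = Add(-2499612, 3936) = -2495676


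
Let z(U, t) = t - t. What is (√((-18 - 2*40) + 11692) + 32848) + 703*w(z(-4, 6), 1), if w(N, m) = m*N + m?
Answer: 33551 + √11594 ≈ 33659.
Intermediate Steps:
z(U, t) = 0
w(N, m) = m + N*m (w(N, m) = N*m + m = m + N*m)
(√((-18 - 2*40) + 11692) + 32848) + 703*w(z(-4, 6), 1) = (√((-18 - 2*40) + 11692) + 32848) + 703*(1*(1 + 0)) = (√((-18 - 80) + 11692) + 32848) + 703*(1*1) = (√(-98 + 11692) + 32848) + 703*1 = (√11594 + 32848) + 703 = (32848 + √11594) + 703 = 33551 + √11594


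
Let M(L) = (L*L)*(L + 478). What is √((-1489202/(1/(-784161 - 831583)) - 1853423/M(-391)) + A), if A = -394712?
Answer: √2784313361139100263663/34017 ≈ 1.5512e+6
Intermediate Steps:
M(L) = L²*(478 + L)
√((-1489202/(1/(-784161 - 831583)) - 1853423/M(-391)) + A) = √((-1489202/(1/(-784161 - 831583)) - 1853423*1/(152881*(478 - 391))) - 394712) = √((-1489202/(1/(-1615744)) - 1853423/(152881*87)) - 394712) = √((-1489202/(-1/1615744) - 1853423/13300647) - 394712) = √((-1489202*(-1615744) - 1853423*1/13300647) - 394712) = √((2406169196288 - 1853423/13300647) - 394712) = √(32003607102098544913/13300647 - 394712) = √(32003601852173566249/13300647) = √2784313361139100263663/34017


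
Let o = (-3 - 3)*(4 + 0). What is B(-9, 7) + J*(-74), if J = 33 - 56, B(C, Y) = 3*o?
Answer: 1630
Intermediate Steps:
o = -24 (o = -6*4 = -24)
B(C, Y) = -72 (B(C, Y) = 3*(-24) = -72)
J = -23
B(-9, 7) + J*(-74) = -72 - 23*(-74) = -72 + 1702 = 1630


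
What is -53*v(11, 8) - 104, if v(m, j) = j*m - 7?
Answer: -4397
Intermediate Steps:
v(m, j) = -7 + j*m
-53*v(11, 8) - 104 = -53*(-7 + 8*11) - 104 = -53*(-7 + 88) - 104 = -53*81 - 104 = -4293 - 104 = -4397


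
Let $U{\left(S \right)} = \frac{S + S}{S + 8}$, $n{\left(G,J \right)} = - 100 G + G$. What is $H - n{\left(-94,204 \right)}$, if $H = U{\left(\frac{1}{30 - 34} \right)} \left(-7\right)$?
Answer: $- \frac{288472}{31} \approx -9305.5$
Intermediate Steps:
$n{\left(G,J \right)} = - 99 G$
$U{\left(S \right)} = \frac{2 S}{8 + S}$
$H = \frac{14}{31}$ ($H = \frac{2}{\left(30 - 34\right) \left(8 + \frac{1}{30 - 34}\right)} \left(-7\right) = \frac{2}{\left(-4\right) \left(8 + \frac{1}{-4}\right)} \left(-7\right) = 2 \left(- \frac{1}{4}\right) \frac{1}{8 - \frac{1}{4}} \left(-7\right) = 2 \left(- \frac{1}{4}\right) \frac{1}{\frac{31}{4}} \left(-7\right) = 2 \left(- \frac{1}{4}\right) \frac{4}{31} \left(-7\right) = \left(- \frac{2}{31}\right) \left(-7\right) = \frac{14}{31} \approx 0.45161$)
$H - n{\left(-94,204 \right)} = \frac{14}{31} - \left(-99\right) \left(-94\right) = \frac{14}{31} - 9306 = - \frac{288472}{31}$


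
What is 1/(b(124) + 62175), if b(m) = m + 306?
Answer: 1/62605 ≈ 1.5973e-5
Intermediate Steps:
b(m) = 306 + m
1/(b(124) + 62175) = 1/((306 + 124) + 62175) = 1/(430 + 62175) = 1/62605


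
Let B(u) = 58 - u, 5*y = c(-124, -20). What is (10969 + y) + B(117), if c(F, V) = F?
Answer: 54426/5 ≈ 10885.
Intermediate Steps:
y = -124/5 (y = (⅕)*(-124) = -124/5 ≈ -24.800)
(10969 + y) + B(117) = (10969 - 124/5) + (58 - 1*117) = 54721/5 + (58 - 117) = 54721/5 - 59 = 54426/5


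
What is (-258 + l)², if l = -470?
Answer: 529984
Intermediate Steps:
(-258 + l)² = (-258 - 470)² = (-728)² = 529984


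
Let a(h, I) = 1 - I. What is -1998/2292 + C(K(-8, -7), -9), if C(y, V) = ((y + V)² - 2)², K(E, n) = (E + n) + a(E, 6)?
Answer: 268897489/382 ≈ 7.0392e+5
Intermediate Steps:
K(E, n) = -5 + E + n (K(E, n) = (E + n) + (1 - 1*6) = (E + n) + (1 - 6) = (E + n) - 5 = -5 + E + n)
C(y, V) = (-2 + (V + y)²)² (C(y, V) = ((V + y)² - 2)² = (-2 + (V + y)²)²)
-1998/2292 + C(K(-8, -7), -9) = -1998/2292 + (-2 + (-9 + (-5 - 8 - 7))²)² = -1998*1/2292 + (-2 + (-9 - 20)²)² = -333/382 + (-2 + (-29)²)² = -333/382 + (-2 + 841)² = -333/382 + 839² = -333/382 + 703921 = 268897489/382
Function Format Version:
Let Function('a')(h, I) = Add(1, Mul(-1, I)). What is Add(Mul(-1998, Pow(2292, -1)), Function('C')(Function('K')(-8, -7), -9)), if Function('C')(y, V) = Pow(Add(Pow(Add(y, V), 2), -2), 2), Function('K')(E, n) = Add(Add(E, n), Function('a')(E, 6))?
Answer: Rational(268897489, 382) ≈ 7.0392e+5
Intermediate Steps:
Function('K')(E, n) = Add(-5, E, n) (Function('K')(E, n) = Add(Add(E, n), Add(1, Mul(-1, 6))) = Add(Add(E, n), Add(1, -6)) = Add(Add(E, n), -5) = Add(-5, E, n))
Function('C')(y, V) = Pow(Add(-2, Pow(Add(V, y), 2)), 2) (Function('C')(y, V) = Pow(Add(Pow(Add(V, y), 2), -2), 2) = Pow(Add(-2, Pow(Add(V, y), 2)), 2))
Add(Mul(-1998, Pow(2292, -1)), Function('C')(Function('K')(-8, -7), -9)) = Add(Mul(-1998, Pow(2292, -1)), Pow(Add(-2, Pow(Add(-9, Add(-5, -8, -7)), 2)), 2)) = Add(Mul(-1998, Rational(1, 2292)), Pow(Add(-2, Pow(Add(-9, -20), 2)), 2)) = Add(Rational(-333, 382), Pow(Add(-2, Pow(-29, 2)), 2)) = Add(Rational(-333, 382), Pow(Add(-2, 841), 2)) = Add(Rational(-333, 382), Pow(839, 2)) = Add(Rational(-333, 382), 703921) = Rational(268897489, 382)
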